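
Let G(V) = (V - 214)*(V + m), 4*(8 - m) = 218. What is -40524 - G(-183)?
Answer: -263271/2 ≈ -1.3164e+5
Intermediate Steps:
m = -93/2 (m = 8 - ¼*218 = 8 - 109/2 = -93/2 ≈ -46.500)
G(V) = (-214 + V)*(-93/2 + V) (G(V) = (V - 214)*(V - 93/2) = (-214 + V)*(-93/2 + V))
-40524 - G(-183) = -40524 - (9951 + (-183)² - 521/2*(-183)) = -40524 - (9951 + 33489 + 95343/2) = -40524 - 1*182223/2 = -40524 - 182223/2 = -263271/2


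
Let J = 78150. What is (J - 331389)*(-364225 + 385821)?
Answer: -5468949444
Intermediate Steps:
(J - 331389)*(-364225 + 385821) = (78150 - 331389)*(-364225 + 385821) = -253239*21596 = -5468949444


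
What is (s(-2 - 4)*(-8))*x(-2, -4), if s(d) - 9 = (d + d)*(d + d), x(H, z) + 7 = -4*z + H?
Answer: -8568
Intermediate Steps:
x(H, z) = -7 + H - 4*z (x(H, z) = -7 + (-4*z + H) = -7 + (H - 4*z) = -7 + H - 4*z)
s(d) = 9 + 4*d² (s(d) = 9 + (d + d)*(d + d) = 9 + (2*d)*(2*d) = 9 + 4*d²)
(s(-2 - 4)*(-8))*x(-2, -4) = ((9 + 4*(-2 - 4)²)*(-8))*(-7 - 2 - 4*(-4)) = ((9 + 4*(-6)²)*(-8))*(-7 - 2 + 16) = ((9 + 4*36)*(-8))*7 = ((9 + 144)*(-8))*7 = (153*(-8))*7 = -1224*7 = -8568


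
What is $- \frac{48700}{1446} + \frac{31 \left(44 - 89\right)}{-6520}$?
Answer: $- \frac{31550683}{942792} \approx -33.465$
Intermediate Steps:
$- \frac{48700}{1446} + \frac{31 \left(44 - 89\right)}{-6520} = \left(-48700\right) \frac{1}{1446} + 31 \left(-45\right) \left(- \frac{1}{6520}\right) = - \frac{24350}{723} - - \frac{279}{1304} = - \frac{24350}{723} + \frac{279}{1304} = - \frac{31550683}{942792}$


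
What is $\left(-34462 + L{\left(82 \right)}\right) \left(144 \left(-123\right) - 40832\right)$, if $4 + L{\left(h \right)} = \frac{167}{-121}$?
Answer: $\frac{244160854832}{121} \approx 2.0179 \cdot 10^{9}$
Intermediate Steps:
$L{\left(h \right)} = - \frac{651}{121}$ ($L{\left(h \right)} = -4 + \frac{167}{-121} = -4 + 167 \left(- \frac{1}{121}\right) = -4 - \frac{167}{121} = - \frac{651}{121}$)
$\left(-34462 + L{\left(82 \right)}\right) \left(144 \left(-123\right) - 40832\right) = \left(-34462 - \frac{651}{121}\right) \left(144 \left(-123\right) - 40832\right) = - \frac{4170553 \left(-17712 - 40832\right)}{121} = \left(- \frac{4170553}{121}\right) \left(-58544\right) = \frac{244160854832}{121}$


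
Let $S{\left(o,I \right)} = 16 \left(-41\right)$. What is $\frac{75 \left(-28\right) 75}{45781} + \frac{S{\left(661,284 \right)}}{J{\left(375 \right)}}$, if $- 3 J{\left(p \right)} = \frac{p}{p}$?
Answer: $\frac{89939508}{45781} \approx 1964.6$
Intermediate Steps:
$J{\left(p \right)} = - \frac{1}{3}$ ($J{\left(p \right)} = - \frac{p \frac{1}{p}}{3} = \left(- \frac{1}{3}\right) 1 = - \frac{1}{3}$)
$S{\left(o,I \right)} = -656$
$\frac{75 \left(-28\right) 75}{45781} + \frac{S{\left(661,284 \right)}}{J{\left(375 \right)}} = \frac{75 \left(-28\right) 75}{45781} - \frac{656}{- \frac{1}{3}} = \left(-2100\right) 75 \cdot \frac{1}{45781} - -1968 = \left(-157500\right) \frac{1}{45781} + 1968 = - \frac{157500}{45781} + 1968 = \frac{89939508}{45781}$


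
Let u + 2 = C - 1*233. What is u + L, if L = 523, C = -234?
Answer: 54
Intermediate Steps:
u = -469 (u = -2 + (-234 - 1*233) = -2 + (-234 - 233) = -2 - 467 = -469)
u + L = -469 + 523 = 54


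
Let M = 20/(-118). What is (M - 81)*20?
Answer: -95780/59 ≈ -1623.4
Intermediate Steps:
M = -10/59 (M = 20*(-1/118) = -10/59 ≈ -0.16949)
(M - 81)*20 = (-10/59 - 81)*20 = -4789/59*20 = -95780/59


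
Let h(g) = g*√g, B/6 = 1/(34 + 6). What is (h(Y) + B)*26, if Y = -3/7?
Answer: 39/10 - 78*I*√21/49 ≈ 3.9 - 7.2947*I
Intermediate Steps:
Y = -3/7 (Y = -3*⅐ = -3/7 ≈ -0.42857)
B = 3/20 (B = 6/(34 + 6) = 6/40 = 6*(1/40) = 3/20 ≈ 0.15000)
h(g) = g^(3/2)
(h(Y) + B)*26 = ((-3/7)^(3/2) + 3/20)*26 = (-3*I*√21/49 + 3/20)*26 = (3/20 - 3*I*√21/49)*26 = 39/10 - 78*I*√21/49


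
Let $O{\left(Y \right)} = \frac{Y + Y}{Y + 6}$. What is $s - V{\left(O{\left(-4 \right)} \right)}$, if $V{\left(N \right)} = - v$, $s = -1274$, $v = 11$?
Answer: $-1263$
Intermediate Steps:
$O{\left(Y \right)} = \frac{2 Y}{6 + Y}$
$V{\left(N \right)} = -11$ ($V{\left(N \right)} = \left(-1\right) 11 = -11$)
$s - V{\left(O{\left(-4 \right)} \right)} = -1274 - -11 = -1274 + 11 = -1263$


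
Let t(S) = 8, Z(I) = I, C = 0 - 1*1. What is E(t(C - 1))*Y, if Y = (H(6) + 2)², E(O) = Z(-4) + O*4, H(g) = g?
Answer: 1792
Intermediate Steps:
C = -1 (C = 0 - 1 = -1)
E(O) = -4 + 4*O (E(O) = -4 + O*4 = -4 + 4*O)
Y = 64 (Y = (6 + 2)² = 8² = 64)
E(t(C - 1))*Y = (-4 + 4*8)*64 = (-4 + 32)*64 = 28*64 = 1792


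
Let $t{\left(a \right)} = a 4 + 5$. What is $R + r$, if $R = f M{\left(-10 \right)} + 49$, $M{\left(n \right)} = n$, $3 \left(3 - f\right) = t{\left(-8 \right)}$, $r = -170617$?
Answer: $-170688$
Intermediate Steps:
$t{\left(a \right)} = 5 + 4 a$ ($t{\left(a \right)} = 4 a + 5 = 5 + 4 a$)
$f = 12$ ($f = 3 - \frac{5 + 4 \left(-8\right)}{3} = 3 - \frac{5 - 32}{3} = 3 - -9 = 3 + 9 = 12$)
$R = -71$ ($R = 12 \left(-10\right) + 49 = -120 + 49 = -71$)
$R + r = -71 - 170617 = -170688$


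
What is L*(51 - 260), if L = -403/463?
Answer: 84227/463 ≈ 181.92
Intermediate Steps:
L = -403/463 (L = -403*1/463 = -403/463 ≈ -0.87041)
L*(51 - 260) = -403*(51 - 260)/463 = -403/463*(-209) = 84227/463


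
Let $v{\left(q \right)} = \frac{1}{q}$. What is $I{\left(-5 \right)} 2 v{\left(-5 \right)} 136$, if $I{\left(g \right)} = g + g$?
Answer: $544$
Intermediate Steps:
$I{\left(g \right)} = 2 g$
$I{\left(-5 \right)} 2 v{\left(-5 \right)} 136 = \frac{2 \left(-5\right) 2}{-5} \cdot 136 = \left(-10\right) 2 \left(- \frac{1}{5}\right) 136 = \left(-20\right) \left(- \frac{1}{5}\right) 136 = 4 \cdot 136 = 544$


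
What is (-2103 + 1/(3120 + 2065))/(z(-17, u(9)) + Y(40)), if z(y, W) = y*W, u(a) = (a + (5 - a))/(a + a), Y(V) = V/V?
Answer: 196272972/347395 ≈ 564.99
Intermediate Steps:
Y(V) = 1
u(a) = 5/(2*a) (u(a) = 5/((2*a)) = 5*(1/(2*a)) = 5/(2*a))
z(y, W) = W*y
(-2103 + 1/(3120 + 2065))/(z(-17, u(9)) + Y(40)) = (-2103 + 1/(3120 + 2065))/(((5/2)/9)*(-17) + 1) = (-2103 + 1/5185)/(((5/2)*(⅑))*(-17) + 1) = (-2103 + 1/5185)/((5/18)*(-17) + 1) = -10904054/(5185*(-85/18 + 1)) = -10904054/(5185*(-67/18)) = -10904054/5185*(-18/67) = 196272972/347395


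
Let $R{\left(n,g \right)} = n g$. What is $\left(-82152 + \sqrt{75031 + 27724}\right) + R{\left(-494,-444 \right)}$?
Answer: $137184 + \sqrt{102755} \approx 1.375 \cdot 10^{5}$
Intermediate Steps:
$R{\left(n,g \right)} = g n$
$\left(-82152 + \sqrt{75031 + 27724}\right) + R{\left(-494,-444 \right)} = \left(-82152 + \sqrt{75031 + 27724}\right) - -219336 = \left(-82152 + \sqrt{102755}\right) + 219336 = 137184 + \sqrt{102755}$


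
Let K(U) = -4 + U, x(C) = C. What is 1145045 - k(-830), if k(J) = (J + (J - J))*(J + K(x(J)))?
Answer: -236075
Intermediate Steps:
k(J) = J*(-4 + 2*J) (k(J) = (J + (J - J))*(J + (-4 + J)) = (J + 0)*(-4 + 2*J) = J*(-4 + 2*J))
1145045 - k(-830) = 1145045 - 2*(-830)*(-2 - 830) = 1145045 - 2*(-830)*(-832) = 1145045 - 1*1381120 = 1145045 - 1381120 = -236075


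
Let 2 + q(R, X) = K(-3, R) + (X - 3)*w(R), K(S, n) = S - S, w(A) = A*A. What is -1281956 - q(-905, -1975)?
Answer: 1618749496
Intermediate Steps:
w(A) = A²
K(S, n) = 0
q(R, X) = -2 + R²*(-3 + X) (q(R, X) = -2 + (0 + (X - 3)*R²) = -2 + (0 + (-3 + X)*R²) = -2 + (0 + R²*(-3 + X)) = -2 + R²*(-3 + X))
-1281956 - q(-905, -1975) = -1281956 - (-2 - 3*(-905)² - 1975*(-905)²) = -1281956 - (-2 - 3*819025 - 1975*819025) = -1281956 - (-2 - 2457075 - 1617574375) = -1281956 - 1*(-1620031452) = -1281956 + 1620031452 = 1618749496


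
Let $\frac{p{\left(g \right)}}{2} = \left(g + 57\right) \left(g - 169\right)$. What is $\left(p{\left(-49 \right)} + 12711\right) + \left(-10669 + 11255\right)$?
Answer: $9809$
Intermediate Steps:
$p{\left(g \right)} = 2 \left(-169 + g\right) \left(57 + g\right)$ ($p{\left(g \right)} = 2 \left(g + 57\right) \left(g - 169\right) = 2 \left(57 + g\right) \left(-169 + g\right) = 2 \left(-169 + g\right) \left(57 + g\right)$)
$\left(p{\left(-49 \right)} + 12711\right) + \left(-10669 + 11255\right) = \left(\left(-19266 - -10976 + 2 \left(-49\right)^{2}\right) + 12711\right) + \left(-10669 + 11255\right) = \left(\left(-19266 + 10976 + 2 \cdot 2401\right) + 12711\right) + 586 = \left(\left(-19266 + 10976 + 4802\right) + 12711\right) + 586 = \left(-3488 + 12711\right) + 586 = 9223 + 586 = 9809$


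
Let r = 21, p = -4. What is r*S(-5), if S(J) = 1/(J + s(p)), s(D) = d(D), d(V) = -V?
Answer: -21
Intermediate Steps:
s(D) = -D
S(J) = 1/(4 + J) (S(J) = 1/(J - 1*(-4)) = 1/(J + 4) = 1/(4 + J))
r*S(-5) = 21/(4 - 5) = 21/(-1) = 21*(-1) = -21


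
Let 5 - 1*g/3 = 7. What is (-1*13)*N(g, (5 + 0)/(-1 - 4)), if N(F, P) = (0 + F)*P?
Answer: -78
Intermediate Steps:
g = -6 (g = 15 - 3*7 = 15 - 21 = -6)
N(F, P) = F*P
(-1*13)*N(g, (5 + 0)/(-1 - 4)) = (-1*13)*(-6*(5 + 0)/(-1 - 4)) = -(-78)*5/(-5) = -(-78)*5*(-⅕) = -(-78)*(-1) = -13*6 = -78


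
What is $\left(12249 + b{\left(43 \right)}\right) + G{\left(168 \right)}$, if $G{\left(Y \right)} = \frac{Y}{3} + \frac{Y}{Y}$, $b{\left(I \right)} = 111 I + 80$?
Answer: $17159$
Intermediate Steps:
$b{\left(I \right)} = 80 + 111 I$
$G{\left(Y \right)} = 1 + \frac{Y}{3}$ ($G{\left(Y \right)} = Y \frac{1}{3} + 1 = \frac{Y}{3} + 1 = 1 + \frac{Y}{3}$)
$\left(12249 + b{\left(43 \right)}\right) + G{\left(168 \right)} = \left(12249 + \left(80 + 111 \cdot 43\right)\right) + \left(1 + \frac{1}{3} \cdot 168\right) = \left(12249 + \left(80 + 4773\right)\right) + \left(1 + 56\right) = \left(12249 + 4853\right) + 57 = 17102 + 57 = 17159$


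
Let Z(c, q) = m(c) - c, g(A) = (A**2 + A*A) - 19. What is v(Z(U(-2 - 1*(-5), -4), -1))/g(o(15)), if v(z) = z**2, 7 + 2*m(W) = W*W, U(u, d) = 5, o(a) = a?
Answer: 16/431 ≈ 0.037123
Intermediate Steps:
m(W) = -7/2 + W**2/2 (m(W) = -7/2 + (W*W)/2 = -7/2 + W**2/2)
g(A) = -19 + 2*A**2 (g(A) = (A**2 + A**2) - 19 = 2*A**2 - 19 = -19 + 2*A**2)
Z(c, q) = -7/2 + c**2/2 - c (Z(c, q) = (-7/2 + c**2/2) - c = -7/2 + c**2/2 - c)
v(Z(U(-2 - 1*(-5), -4), -1))/g(o(15)) = (-7/2 + (1/2)*5**2 - 1*5)**2/(-19 + 2*15**2) = (-7/2 + (1/2)*25 - 5)**2/(-19 + 2*225) = (-7/2 + 25/2 - 5)**2/(-19 + 450) = 4**2/431 = 16*(1/431) = 16/431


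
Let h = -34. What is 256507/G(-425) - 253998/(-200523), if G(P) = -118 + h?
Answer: -17132315155/10159832 ≈ -1686.3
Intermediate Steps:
G(P) = -152 (G(P) = -118 - 34 = -152)
256507/G(-425) - 253998/(-200523) = 256507/(-152) - 253998/(-200523) = 256507*(-1/152) - 253998*(-1/200523) = -256507/152 + 84666/66841 = -17132315155/10159832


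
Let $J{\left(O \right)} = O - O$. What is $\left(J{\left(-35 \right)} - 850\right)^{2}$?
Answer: $722500$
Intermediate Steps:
$J{\left(O \right)} = 0$
$\left(J{\left(-35 \right)} - 850\right)^{2} = \left(0 - 850\right)^{2} = \left(-850\right)^{2} = 722500$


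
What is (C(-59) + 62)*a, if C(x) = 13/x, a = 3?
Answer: 10935/59 ≈ 185.34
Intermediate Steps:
(C(-59) + 62)*a = (13/(-59) + 62)*3 = (13*(-1/59) + 62)*3 = (-13/59 + 62)*3 = (3645/59)*3 = 10935/59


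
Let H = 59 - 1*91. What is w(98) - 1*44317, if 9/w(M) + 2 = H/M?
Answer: -1684193/38 ≈ -44321.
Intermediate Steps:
H = -32 (H = 59 - 91 = -32)
w(M) = 9/(-2 - 32/M)
w(98) - 1*44317 = -9*98/(32 + 2*98) - 1*44317 = -9*98/(32 + 196) - 44317 = -9*98/228 - 44317 = -9*98*1/228 - 44317 = -147/38 - 44317 = -1684193/38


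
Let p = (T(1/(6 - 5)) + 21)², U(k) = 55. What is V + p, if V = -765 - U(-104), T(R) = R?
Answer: -336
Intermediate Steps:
p = 484 (p = (1/(6 - 5) + 21)² = (1/1 + 21)² = (1 + 21)² = 22² = 484)
V = -820 (V = -765 - 1*55 = -765 - 55 = -820)
V + p = -820 + 484 = -336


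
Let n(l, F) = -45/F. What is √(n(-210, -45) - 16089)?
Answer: 2*I*√4022 ≈ 126.84*I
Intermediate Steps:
√(n(-210, -45) - 16089) = √(-45/(-45) - 16089) = √(-45*(-1/45) - 16089) = √(1 - 16089) = √(-16088) = 2*I*√4022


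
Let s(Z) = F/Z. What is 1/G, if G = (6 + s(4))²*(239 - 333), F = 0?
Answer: -1/3384 ≈ -0.00029551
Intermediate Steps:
s(Z) = 0 (s(Z) = 0/Z = 0)
G = -3384 (G = (6 + 0)²*(239 - 333) = 6²*(-94) = 36*(-94) = -3384)
1/G = 1/(-3384) = -1/3384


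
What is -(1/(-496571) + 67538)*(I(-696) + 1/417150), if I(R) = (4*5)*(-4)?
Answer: 124356720700096867/23016065850 ≈ 5.4030e+6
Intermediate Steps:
I(R) = -80 (I(R) = 20*(-4) = -80)
-(1/(-496571) + 67538)*(I(-696) + 1/417150) = -(1/(-496571) + 67538)*(-80 + 1/417150) = -(-1/496571 + 67538)*(-80 + 1/417150) = -33537412197*(-33371999)/(496571*417150) = -1*(-124356720700096867/23016065850) = 124356720700096867/23016065850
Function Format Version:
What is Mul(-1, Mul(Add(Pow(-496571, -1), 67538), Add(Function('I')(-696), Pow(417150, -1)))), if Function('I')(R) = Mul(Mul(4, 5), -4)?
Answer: Rational(124356720700096867, 23016065850) ≈ 5.4030e+6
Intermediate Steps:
Function('I')(R) = -80 (Function('I')(R) = Mul(20, -4) = -80)
Mul(-1, Mul(Add(Pow(-496571, -1), 67538), Add(Function('I')(-696), Pow(417150, -1)))) = Mul(-1, Mul(Add(Pow(-496571, -1), 67538), Add(-80, Pow(417150, -1)))) = Mul(-1, Mul(Add(Rational(-1, 496571), 67538), Add(-80, Rational(1, 417150)))) = Mul(-1, Mul(Rational(33537412197, 496571), Rational(-33371999, 417150))) = Mul(-1, Rational(-124356720700096867, 23016065850)) = Rational(124356720700096867, 23016065850)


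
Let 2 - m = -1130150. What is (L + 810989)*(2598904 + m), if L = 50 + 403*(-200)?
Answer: 2723847935584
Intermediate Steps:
m = 1130152 (m = 2 - 1*(-1130150) = 2 + 1130150 = 1130152)
L = -80550 (L = 50 - 80600 = -80550)
(L + 810989)*(2598904 + m) = (-80550 + 810989)*(2598904 + 1130152) = 730439*3729056 = 2723847935584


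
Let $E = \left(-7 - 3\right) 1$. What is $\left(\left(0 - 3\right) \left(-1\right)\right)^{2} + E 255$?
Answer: $-2541$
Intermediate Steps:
$E = -10$ ($E = \left(-10\right) 1 = -10$)
$\left(\left(0 - 3\right) \left(-1\right)\right)^{2} + E 255 = \left(\left(0 - 3\right) \left(-1\right)\right)^{2} - 2550 = \left(\left(-3\right) \left(-1\right)\right)^{2} - 2550 = 3^{2} - 2550 = 9 - 2550 = -2541$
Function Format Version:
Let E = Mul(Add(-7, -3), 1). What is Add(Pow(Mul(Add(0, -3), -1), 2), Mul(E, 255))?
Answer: -2541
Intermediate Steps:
E = -10 (E = Mul(-10, 1) = -10)
Add(Pow(Mul(Add(0, -3), -1), 2), Mul(E, 255)) = Add(Pow(Mul(Add(0, -3), -1), 2), Mul(-10, 255)) = Add(Pow(Mul(-3, -1), 2), -2550) = Add(Pow(3, 2), -2550) = Add(9, -2550) = -2541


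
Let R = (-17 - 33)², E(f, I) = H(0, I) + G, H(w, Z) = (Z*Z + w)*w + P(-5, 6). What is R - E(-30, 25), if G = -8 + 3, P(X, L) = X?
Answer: 2510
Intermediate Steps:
H(w, Z) = -5 + w*(w + Z²) (H(w, Z) = (Z*Z + w)*w - 5 = (Z² + w)*w - 5 = (w + Z²)*w - 5 = w*(w + Z²) - 5 = -5 + w*(w + Z²))
G = -5
E(f, I) = -10 (E(f, I) = (-5 + 0² + 0*I²) - 5 = (-5 + 0 + 0) - 5 = -5 - 5 = -10)
R = 2500 (R = (-50)² = 2500)
R - E(-30, 25) = 2500 - 1*(-10) = 2500 + 10 = 2510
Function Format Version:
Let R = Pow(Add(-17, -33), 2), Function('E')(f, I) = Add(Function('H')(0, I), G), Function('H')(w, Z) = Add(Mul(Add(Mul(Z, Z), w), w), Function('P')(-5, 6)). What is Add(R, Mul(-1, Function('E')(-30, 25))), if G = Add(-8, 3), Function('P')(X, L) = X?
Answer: 2510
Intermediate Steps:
Function('H')(w, Z) = Add(-5, Mul(w, Add(w, Pow(Z, 2)))) (Function('H')(w, Z) = Add(Mul(Add(Mul(Z, Z), w), w), -5) = Add(Mul(Add(Pow(Z, 2), w), w), -5) = Add(Mul(Add(w, Pow(Z, 2)), w), -5) = Add(Mul(w, Add(w, Pow(Z, 2))), -5) = Add(-5, Mul(w, Add(w, Pow(Z, 2)))))
G = -5
Function('E')(f, I) = -10 (Function('E')(f, I) = Add(Add(-5, Pow(0, 2), Mul(0, Pow(I, 2))), -5) = Add(Add(-5, 0, 0), -5) = Add(-5, -5) = -10)
R = 2500 (R = Pow(-50, 2) = 2500)
Add(R, Mul(-1, Function('E')(-30, 25))) = Add(2500, Mul(-1, -10)) = Add(2500, 10) = 2510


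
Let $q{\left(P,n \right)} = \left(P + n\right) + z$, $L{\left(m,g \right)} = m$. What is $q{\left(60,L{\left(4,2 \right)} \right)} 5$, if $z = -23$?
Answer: $205$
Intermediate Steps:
$q{\left(P,n \right)} = -23 + P + n$ ($q{\left(P,n \right)} = \left(P + n\right) - 23 = -23 + P + n$)
$q{\left(60,L{\left(4,2 \right)} \right)} 5 = \left(-23 + 60 + 4\right) 5 = 41 \cdot 5 = 205$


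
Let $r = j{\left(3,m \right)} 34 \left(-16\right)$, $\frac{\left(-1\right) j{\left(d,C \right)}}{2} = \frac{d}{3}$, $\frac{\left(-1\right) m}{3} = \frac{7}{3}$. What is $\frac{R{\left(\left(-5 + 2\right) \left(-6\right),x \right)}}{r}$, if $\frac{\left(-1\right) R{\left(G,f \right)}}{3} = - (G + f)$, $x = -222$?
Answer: $- \frac{9}{16} \approx -0.5625$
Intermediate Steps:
$m = -7$ ($m = - 3 \cdot \frac{7}{3} = - 3 \cdot 7 \cdot \frac{1}{3} = \left(-3\right) \frac{7}{3} = -7$)
$j{\left(d,C \right)} = - \frac{2 d}{3}$ ($j{\left(d,C \right)} = - 2 \frac{d}{3} = - \frac{2 d}{3}$)
$R{\left(G,f \right)} = 3 G + 3 f$ ($R{\left(G,f \right)} = - 3 \left(- (G + f)\right) = - 3 \left(- G - f\right) = 3 G + 3 f$)
$r = 1088$ ($r = \left(- \frac{2}{3}\right) 3 \cdot 34 \left(-16\right) = \left(-2\right) 34 \left(-16\right) = \left(-68\right) \left(-16\right) = 1088$)
$\frac{R{\left(\left(-5 + 2\right) \left(-6\right),x \right)}}{r} = \frac{3 \left(-5 + 2\right) \left(-6\right) + 3 \left(-222\right)}{1088} = \left(3 \left(\left(-3\right) \left(-6\right)\right) - 666\right) \frac{1}{1088} = \left(3 \cdot 18 - 666\right) \frac{1}{1088} = \left(54 - 666\right) \frac{1}{1088} = \left(-612\right) \frac{1}{1088} = - \frac{9}{16}$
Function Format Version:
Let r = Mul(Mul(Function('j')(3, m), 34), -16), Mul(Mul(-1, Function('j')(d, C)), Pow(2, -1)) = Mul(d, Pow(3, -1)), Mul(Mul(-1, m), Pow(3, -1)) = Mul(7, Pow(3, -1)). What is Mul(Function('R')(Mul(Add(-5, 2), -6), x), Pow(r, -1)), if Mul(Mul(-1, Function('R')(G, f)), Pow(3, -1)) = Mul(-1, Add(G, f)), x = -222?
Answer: Rational(-9, 16) ≈ -0.56250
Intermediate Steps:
m = -7 (m = Mul(-3, Mul(7, Pow(3, -1))) = Mul(-3, Mul(7, Rational(1, 3))) = Mul(-3, Rational(7, 3)) = -7)
Function('j')(d, C) = Mul(Rational(-2, 3), d) (Function('j')(d, C) = Mul(-2, Mul(d, Pow(3, -1))) = Mul(-2, Mul(d, Rational(1, 3))) = Mul(-2, Mul(Rational(1, 3), d)) = Mul(Rational(-2, 3), d))
Function('R')(G, f) = Add(Mul(3, G), Mul(3, f)) (Function('R')(G, f) = Mul(-3, Mul(-1, Add(G, f))) = Mul(-3, Add(Mul(-1, G), Mul(-1, f))) = Add(Mul(3, G), Mul(3, f)))
r = 1088 (r = Mul(Mul(Mul(Rational(-2, 3), 3), 34), -16) = Mul(Mul(-2, 34), -16) = Mul(-68, -16) = 1088)
Mul(Function('R')(Mul(Add(-5, 2), -6), x), Pow(r, -1)) = Mul(Add(Mul(3, Mul(Add(-5, 2), -6)), Mul(3, -222)), Pow(1088, -1)) = Mul(Add(Mul(3, Mul(-3, -6)), -666), Rational(1, 1088)) = Mul(Add(Mul(3, 18), -666), Rational(1, 1088)) = Mul(Add(54, -666), Rational(1, 1088)) = Mul(-612, Rational(1, 1088)) = Rational(-9, 16)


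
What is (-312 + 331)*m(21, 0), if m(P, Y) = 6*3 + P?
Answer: 741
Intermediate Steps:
m(P, Y) = 18 + P
(-312 + 331)*m(21, 0) = (-312 + 331)*(18 + 21) = 19*39 = 741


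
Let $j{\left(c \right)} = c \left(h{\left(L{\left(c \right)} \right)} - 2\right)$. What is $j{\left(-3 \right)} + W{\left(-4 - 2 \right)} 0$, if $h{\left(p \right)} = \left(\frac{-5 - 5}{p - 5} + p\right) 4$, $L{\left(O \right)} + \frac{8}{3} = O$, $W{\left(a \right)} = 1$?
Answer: $\frac{251}{4} \approx 62.75$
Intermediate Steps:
$L{\left(O \right)} = - \frac{8}{3} + O$
$h{\left(p \right)} = - \frac{40}{-5 + p} + 4 p$ ($h{\left(p \right)} = \left(- \frac{10}{-5 + p} + p\right) 4 = \left(p - \frac{10}{-5 + p}\right) 4 = - \frac{40}{-5 + p} + 4 p$)
$j{\left(c \right)} = c \left(-2 + \frac{4 \left(\frac{10}{3} + \left(- \frac{8}{3} + c\right)^{2} - 5 c\right)}{- \frac{23}{3} + c}\right)$ ($j{\left(c \right)} = c \left(\frac{4 \left(-10 + \left(- \frac{8}{3} + c\right)^{2} - 5 \left(- \frac{8}{3} + c\right)\right)}{-5 + \left(- \frac{8}{3} + c\right)} - 2\right) = c \left(\frac{4 \left(-10 + \left(- \frac{8}{3} + c\right)^{2} - \left(- \frac{40}{3} + 5 c\right)\right)}{- \frac{23}{3} + c} - 2\right) = c \left(\frac{4 \left(\frac{10}{3} + \left(- \frac{8}{3} + c\right)^{2} - 5 c\right)}{- \frac{23}{3} + c} - 2\right) = c \left(-2 + \frac{4 \left(\frac{10}{3} + \left(- \frac{8}{3} + c\right)^{2} - 5 c\right)}{- \frac{23}{3} + c}\right)$)
$j{\left(-3 \right)} + W{\left(-4 - 2 \right)} 0 = \frac{2}{3} \left(-3\right) \frac{1}{-23 + 3 \left(-3\right)} \left(257 - -585 + 18 \left(-3\right)^{2}\right) + 1 \cdot 0 = \frac{2}{3} \left(-3\right) \frac{1}{-23 - 9} \left(257 + 585 + 18 \cdot 9\right) + 0 = \frac{2}{3} \left(-3\right) \frac{1}{-32} \left(257 + 585 + 162\right) + 0 = \frac{2}{3} \left(-3\right) \left(- \frac{1}{32}\right) 1004 + 0 = \frac{251}{4} + 0 = \frac{251}{4}$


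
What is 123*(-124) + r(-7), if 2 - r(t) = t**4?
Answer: -17651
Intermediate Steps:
r(t) = 2 - t**4
123*(-124) + r(-7) = 123*(-124) + (2 - 1*(-7)**4) = -15252 + (2 - 1*2401) = -15252 + (2 - 2401) = -15252 - 2399 = -17651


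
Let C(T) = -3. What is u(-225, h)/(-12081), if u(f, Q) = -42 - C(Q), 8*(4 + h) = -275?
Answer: 13/4027 ≈ 0.0032282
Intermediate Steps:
h = -307/8 (h = -4 + (1/8)*(-275) = -4 - 275/8 = -307/8 ≈ -38.375)
u(f, Q) = -39 (u(f, Q) = -42 - 1*(-3) = -42 + 3 = -39)
u(-225, h)/(-12081) = -39/(-12081) = -39*(-1/12081) = 13/4027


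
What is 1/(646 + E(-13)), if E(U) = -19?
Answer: 1/627 ≈ 0.0015949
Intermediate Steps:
1/(646 + E(-13)) = 1/(646 - 19) = 1/627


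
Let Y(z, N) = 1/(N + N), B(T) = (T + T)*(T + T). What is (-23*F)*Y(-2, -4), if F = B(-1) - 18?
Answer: -161/4 ≈ -40.250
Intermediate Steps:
B(T) = 4*T² (B(T) = (2*T)*(2*T) = 4*T²)
Y(z, N) = 1/(2*N)
F = -14 (F = 4*(-1)² - 18 = 4*1 - 18 = 4 - 18 = -14)
(-23*F)*Y(-2, -4) = (-23*(-14))*((½)/(-4)) = 322*((½)*(-¼)) = 322*(-⅛) = -161/4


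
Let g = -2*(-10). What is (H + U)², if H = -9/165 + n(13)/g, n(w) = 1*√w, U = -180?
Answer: 1569112117/48400 - 9903*√13/550 ≈ 32355.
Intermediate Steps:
n(w) = √w
g = 20
H = -3/55 + √13/20 (H = -9/165 + √13/20 = -9*1/165 + √13*(1/20) = -3/55 + √13/20 ≈ 0.12573)
(H + U)² = ((-3/55 + √13/20) - 180)² = (-9903/55 + √13/20)²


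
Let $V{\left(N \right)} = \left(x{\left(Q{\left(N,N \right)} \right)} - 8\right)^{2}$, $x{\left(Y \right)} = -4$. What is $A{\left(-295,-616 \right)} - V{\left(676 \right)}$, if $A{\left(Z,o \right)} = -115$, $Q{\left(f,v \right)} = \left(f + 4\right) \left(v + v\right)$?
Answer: $-259$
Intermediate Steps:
$Q{\left(f,v \right)} = 2 v \left(4 + f\right)$ ($Q{\left(f,v \right)} = \left(4 + f\right) 2 v = 2 v \left(4 + f\right)$)
$V{\left(N \right)} = 144$ ($V{\left(N \right)} = \left(-4 - 8\right)^{2} = \left(-12\right)^{2} = 144$)
$A{\left(-295,-616 \right)} - V{\left(676 \right)} = -115 - 144 = -259$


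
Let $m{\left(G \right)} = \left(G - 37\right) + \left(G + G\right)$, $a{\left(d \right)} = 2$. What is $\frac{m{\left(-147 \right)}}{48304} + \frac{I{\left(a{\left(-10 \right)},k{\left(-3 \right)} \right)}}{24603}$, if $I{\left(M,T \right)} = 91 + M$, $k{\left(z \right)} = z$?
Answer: $- \frac{1211327}{198070552} \approx -0.0061156$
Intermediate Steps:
$m{\left(G \right)} = -37 + 3 G$ ($m{\left(G \right)} = \left(G - 37\right) + 2 G = \left(-37 + G\right) + 2 G = -37 + 3 G$)
$\frac{m{\left(-147 \right)}}{48304} + \frac{I{\left(a{\left(-10 \right)},k{\left(-3 \right)} \right)}}{24603} = \frac{-37 + 3 \left(-147\right)}{48304} + \frac{91 + 2}{24603} = \left(-37 - 441\right) \frac{1}{48304} + 93 \cdot \frac{1}{24603} = \left(-478\right) \frac{1}{48304} + \frac{31}{8201} = - \frac{239}{24152} + \frac{31}{8201} = - \frac{1211327}{198070552}$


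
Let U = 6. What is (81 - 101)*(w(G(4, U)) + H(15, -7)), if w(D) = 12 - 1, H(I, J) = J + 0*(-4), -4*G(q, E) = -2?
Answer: -80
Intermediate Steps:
G(q, E) = ½ (G(q, E) = -¼*(-2) = ½)
H(I, J) = J (H(I, J) = J + 0 = J)
w(D) = 11
(81 - 101)*(w(G(4, U)) + H(15, -7)) = (81 - 101)*(11 - 7) = -20*4 = -80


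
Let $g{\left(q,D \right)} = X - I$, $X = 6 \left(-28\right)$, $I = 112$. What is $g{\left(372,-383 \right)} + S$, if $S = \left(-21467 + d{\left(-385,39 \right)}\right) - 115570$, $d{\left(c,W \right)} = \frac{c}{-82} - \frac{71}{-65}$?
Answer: $- \frac{731868763}{5330} \approx -1.3731 \cdot 10^{5}$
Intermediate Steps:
$d{\left(c,W \right)} = \frac{71}{65} - \frac{c}{82}$ ($d{\left(c,W \right)} = c \left(- \frac{1}{82}\right) - - \frac{71}{65} = - \frac{c}{82} + \frac{71}{65} = \frac{71}{65} - \frac{c}{82}$)
$X = -168$
$S = - \frac{730376363}{5330}$ ($S = \left(-21467 + \left(\frac{71}{65} - - \frac{385}{82}\right)\right) - 115570 = \left(-21467 + \left(\frac{71}{65} + \frac{385}{82}\right)\right) - 115570 = \left(-21467 + \frac{30847}{5330}\right) - 115570 = - \frac{114388263}{5330} - 115570 = - \frac{730376363}{5330} \approx -1.3703 \cdot 10^{5}$)
$g{\left(q,D \right)} = -280$ ($g{\left(q,D \right)} = -168 - 112 = -280$)
$g{\left(372,-383 \right)} + S = -280 - \frac{730376363}{5330} = - \frac{731868763}{5330}$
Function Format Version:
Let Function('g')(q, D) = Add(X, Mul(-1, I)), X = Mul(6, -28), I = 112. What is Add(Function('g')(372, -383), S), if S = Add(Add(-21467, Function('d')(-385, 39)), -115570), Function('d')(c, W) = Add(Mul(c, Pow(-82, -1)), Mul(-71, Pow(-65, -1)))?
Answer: Rational(-731868763, 5330) ≈ -1.3731e+5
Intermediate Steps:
Function('d')(c, W) = Add(Rational(71, 65), Mul(Rational(-1, 82), c)) (Function('d')(c, W) = Add(Mul(c, Rational(-1, 82)), Mul(-71, Rational(-1, 65))) = Add(Mul(Rational(-1, 82), c), Rational(71, 65)) = Add(Rational(71, 65), Mul(Rational(-1, 82), c)))
X = -168
S = Rational(-730376363, 5330) (S = Add(Add(-21467, Add(Rational(71, 65), Mul(Rational(-1, 82), -385))), -115570) = Add(Add(-21467, Add(Rational(71, 65), Rational(385, 82))), -115570) = Add(Add(-21467, Rational(30847, 5330)), -115570) = Add(Rational(-114388263, 5330), -115570) = Rational(-730376363, 5330) ≈ -1.3703e+5)
Function('g')(q, D) = -280 (Function('g')(q, D) = Add(-168, Mul(-1, 112)) = Add(-168, -112) = -280)
Add(Function('g')(372, -383), S) = Add(-280, Rational(-730376363, 5330)) = Rational(-731868763, 5330)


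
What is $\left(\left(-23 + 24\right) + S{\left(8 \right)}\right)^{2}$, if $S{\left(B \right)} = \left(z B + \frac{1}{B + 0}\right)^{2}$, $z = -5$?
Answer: $\frac{10368330625}{4096} \approx 2.5313 \cdot 10^{6}$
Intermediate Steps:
$S{\left(B \right)} = \left(\frac{1}{B} - 5 B\right)^{2}$ ($S{\left(B \right)} = \left(- 5 B + \frac{1}{B + 0}\right)^{2} = \left(- 5 B + \frac{1}{B}\right)^{2} = \left(\frac{1}{B} - 5 B\right)^{2}$)
$\left(\left(-23 + 24\right) + S{\left(8 \right)}\right)^{2} = \left(\left(-23 + 24\right) + \frac{\left(-1 + 5 \cdot 8^{2}\right)^{2}}{64}\right)^{2} = \left(1 + \frac{\left(-1 + 5 \cdot 64\right)^{2}}{64}\right)^{2} = \left(1 + \frac{\left(-1 + 320\right)^{2}}{64}\right)^{2} = \left(1 + \frac{319^{2}}{64}\right)^{2} = \left(1 + \frac{1}{64} \cdot 101761\right)^{2} = \left(1 + \frac{101761}{64}\right)^{2} = \left(\frac{101825}{64}\right)^{2} = \frac{10368330625}{4096}$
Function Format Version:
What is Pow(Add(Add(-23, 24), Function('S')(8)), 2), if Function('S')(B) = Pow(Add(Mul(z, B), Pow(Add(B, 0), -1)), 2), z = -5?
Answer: Rational(10368330625, 4096) ≈ 2.5313e+6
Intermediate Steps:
Function('S')(B) = Pow(Add(Pow(B, -1), Mul(-5, B)), 2) (Function('S')(B) = Pow(Add(Mul(-5, B), Pow(Add(B, 0), -1)), 2) = Pow(Add(Mul(-5, B), Pow(B, -1)), 2) = Pow(Add(Pow(B, -1), Mul(-5, B)), 2))
Pow(Add(Add(-23, 24), Function('S')(8)), 2) = Pow(Add(Add(-23, 24), Mul(Pow(8, -2), Pow(Add(-1, Mul(5, Pow(8, 2))), 2))), 2) = Pow(Add(1, Mul(Rational(1, 64), Pow(Add(-1, Mul(5, 64)), 2))), 2) = Pow(Add(1, Mul(Rational(1, 64), Pow(Add(-1, 320), 2))), 2) = Pow(Add(1, Mul(Rational(1, 64), Pow(319, 2))), 2) = Pow(Add(1, Mul(Rational(1, 64), 101761)), 2) = Pow(Add(1, Rational(101761, 64)), 2) = Pow(Rational(101825, 64), 2) = Rational(10368330625, 4096)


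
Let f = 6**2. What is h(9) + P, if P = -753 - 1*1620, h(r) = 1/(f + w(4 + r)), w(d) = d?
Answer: -116276/49 ≈ -2373.0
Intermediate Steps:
f = 36
h(r) = 1/(40 + r) (h(r) = 1/(36 + (4 + r)) = 1/(40 + r))
P = -2373 (P = -753 - 1620 = -2373)
h(9) + P = 1/(40 + 9) - 2373 = 1/49 - 2373 = -116276/49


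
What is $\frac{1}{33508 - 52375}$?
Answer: $- \frac{1}{18867} \approx -5.3003 \cdot 10^{-5}$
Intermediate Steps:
$\frac{1}{33508 - 52375} = \frac{1}{-18867} = - \frac{1}{18867}$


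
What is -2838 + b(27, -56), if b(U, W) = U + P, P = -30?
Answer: -2841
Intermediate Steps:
b(U, W) = -30 + U (b(U, W) = U - 30 = -30 + U)
-2838 + b(27, -56) = -2838 + (-30 + 27) = -2838 - 3 = -2841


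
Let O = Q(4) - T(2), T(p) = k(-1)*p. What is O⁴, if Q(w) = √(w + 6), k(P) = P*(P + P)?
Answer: (-4 + √10)⁴ ≈ 0.49249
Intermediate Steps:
k(P) = 2*P² (k(P) = P*(2*P) = 2*P²)
Q(w) = √(6 + w)
T(p) = 2*p (T(p) = (2*(-1)²)*p = (2*1)*p = 2*p)
O = -4 + √10 (O = √(6 + 4) - 2*2 = √10 - 1*4 = √10 - 4 = -4 + √10 ≈ -0.83772)
O⁴ = (-4 + √10)⁴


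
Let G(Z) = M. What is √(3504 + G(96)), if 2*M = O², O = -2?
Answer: √3506 ≈ 59.211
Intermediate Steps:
M = 2 (M = (½)*(-2)² = (½)*4 = 2)
G(Z) = 2
√(3504 + G(96)) = √(3504 + 2) = √3506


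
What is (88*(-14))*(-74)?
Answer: 91168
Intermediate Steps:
(88*(-14))*(-74) = -1232*(-74) = 91168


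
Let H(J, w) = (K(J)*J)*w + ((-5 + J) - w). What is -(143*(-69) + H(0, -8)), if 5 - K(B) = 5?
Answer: 9864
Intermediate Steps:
K(B) = 0 (K(B) = 5 - 1*5 = 5 - 5 = 0)
H(J, w) = -5 + J - w (H(J, w) = (0*J)*w + ((-5 + J) - w) = 0*w + (-5 + J - w) = 0 + (-5 + J - w) = -5 + J - w)
-(143*(-69) + H(0, -8)) = -(143*(-69) + (-5 + 0 - 1*(-8))) = -(-9867 + (-5 + 0 + 8)) = -(-9867 + 3) = -1*(-9864) = 9864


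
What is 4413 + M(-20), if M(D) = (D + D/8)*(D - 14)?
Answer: 5178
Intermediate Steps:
M(D) = 9*D*(-14 + D)/8 (M(D) = (D + D*(⅛))*(-14 + D) = (D + D/8)*(-14 + D) = (9*D/8)*(-14 + D) = 9*D*(-14 + D)/8)
4413 + M(-20) = 4413 + (9/8)*(-20)*(-14 - 20) = 4413 + (9/8)*(-20)*(-34) = 4413 + 765 = 5178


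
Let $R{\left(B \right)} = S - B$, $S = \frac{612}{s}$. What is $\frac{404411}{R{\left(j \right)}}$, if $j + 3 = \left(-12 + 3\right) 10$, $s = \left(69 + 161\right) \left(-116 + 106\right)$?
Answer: $\frac{232536325}{53322} \approx 4361.0$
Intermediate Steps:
$s = -2300$ ($s = 230 \left(-10\right) = -2300$)
$j = -93$ ($j = -3 + \left(-12 + 3\right) 10 = -3 - 90 = -93$)
$S = - \frac{153}{575}$ ($S = \frac{612}{-2300} = 612 \left(- \frac{1}{2300}\right) = - \frac{153}{575} \approx -0.26609$)
$R{\left(B \right)} = - \frac{153}{575} - B$
$\frac{404411}{R{\left(j \right)}} = \frac{404411}{- \frac{153}{575} - -93} = \frac{404411}{- \frac{153}{575} + 93} = \frac{404411}{\frac{53322}{575}} = 404411 \cdot \frac{575}{53322} = \frac{232536325}{53322}$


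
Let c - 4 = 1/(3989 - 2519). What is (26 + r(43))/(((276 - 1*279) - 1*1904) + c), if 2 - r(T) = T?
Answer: 22050/2797409 ≈ 0.0078823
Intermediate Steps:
r(T) = 2 - T
c = 5881/1470 (c = 4 + 1/(3989 - 2519) = 4 + 1/1470 = 5881/1470 ≈ 4.0007)
(26 + r(43))/(((276 - 1*279) - 1*1904) + c) = (26 + (2 - 1*43))/(((276 - 1*279) - 1*1904) + 5881/1470) = (26 + (2 - 43))/(((276 - 279) - 1904) + 5881/1470) = (26 - 41)/((-3 - 1904) + 5881/1470) = -15/(-1907 + 5881/1470) = -15/(-2797409/1470) = -15*(-1470/2797409) = 22050/2797409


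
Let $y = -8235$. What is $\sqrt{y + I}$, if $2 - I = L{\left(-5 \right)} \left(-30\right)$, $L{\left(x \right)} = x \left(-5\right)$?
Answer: $i \sqrt{7483} \approx 86.504 i$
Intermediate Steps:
$L{\left(x \right)} = - 5 x$
$I = 752$ ($I = 2 - \left(-5\right) \left(-5\right) \left(-30\right) = 2 - 25 \left(-30\right) = 2 - -750 = 2 + 750 = 752$)
$\sqrt{y + I} = \sqrt{-8235 + 752} = \sqrt{-7483} = i \sqrt{7483}$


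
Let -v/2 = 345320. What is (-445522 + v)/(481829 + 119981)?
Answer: -568081/300905 ≈ -1.8879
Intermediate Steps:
v = -690640 (v = -2*345320 = -690640)
(-445522 + v)/(481829 + 119981) = (-445522 - 690640)/(481829 + 119981) = -1136162/601810 = -1136162*1/601810 = -568081/300905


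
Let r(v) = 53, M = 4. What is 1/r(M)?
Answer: 1/53 ≈ 0.018868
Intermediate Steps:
1/r(M) = 1/53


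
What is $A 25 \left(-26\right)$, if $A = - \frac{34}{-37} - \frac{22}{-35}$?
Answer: $- \frac{260520}{259} \approx -1005.9$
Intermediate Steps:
$A = \frac{2004}{1295}$ ($A = \left(-34\right) \left(- \frac{1}{37}\right) - - \frac{22}{35} = \frac{34}{37} + \frac{22}{35} = \frac{2004}{1295} \approx 1.5475$)
$A 25 \left(-26\right) = \frac{2004}{1295} \cdot 25 \left(-26\right) = \frac{10020}{259} \left(-26\right) = - \frac{260520}{259}$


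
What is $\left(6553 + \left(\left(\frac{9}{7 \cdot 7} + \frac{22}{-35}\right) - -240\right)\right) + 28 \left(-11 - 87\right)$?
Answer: $\frac{991896}{245} \approx 4048.6$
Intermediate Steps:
$\left(6553 + \left(\left(\frac{9}{7 \cdot 7} + \frac{22}{-35}\right) - -240\right)\right) + 28 \left(-11 - 87\right) = \left(6553 + \left(\left(\frac{9}{49} + 22 \left(- \frac{1}{35}\right)\right) + 240\right)\right) + 28 \left(-98\right) = \left(6553 + \left(\left(9 \cdot \frac{1}{49} - \frac{22}{35}\right) + 240\right)\right) - 2744 = \left(6553 + \left(\left(\frac{9}{49} - \frac{22}{35}\right) + 240\right)\right) - 2744 = \left(6553 + \left(- \frac{109}{245} + 240\right)\right) - 2744 = \left(6553 + \frac{58691}{245}\right) - 2744 = \frac{1664176}{245} - 2744 = \frac{991896}{245}$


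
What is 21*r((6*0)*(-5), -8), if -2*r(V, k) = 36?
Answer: -378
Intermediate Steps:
r(V, k) = -18 (r(V, k) = -½*36 = -18)
21*r((6*0)*(-5), -8) = 21*(-18) = -378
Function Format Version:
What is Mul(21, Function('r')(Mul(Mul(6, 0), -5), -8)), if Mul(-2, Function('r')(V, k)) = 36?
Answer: -378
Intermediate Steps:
Function('r')(V, k) = -18 (Function('r')(V, k) = Mul(Rational(-1, 2), 36) = -18)
Mul(21, Function('r')(Mul(Mul(6, 0), -5), -8)) = Mul(21, -18) = -378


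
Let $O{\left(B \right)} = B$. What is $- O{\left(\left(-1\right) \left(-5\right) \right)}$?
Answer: $-5$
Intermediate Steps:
$- O{\left(\left(-1\right) \left(-5\right) \right)} = - \left(-1\right) \left(-5\right) = \left(-1\right) 5 = -5$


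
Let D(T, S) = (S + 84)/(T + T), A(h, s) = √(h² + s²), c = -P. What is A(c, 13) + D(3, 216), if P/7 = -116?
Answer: 50 + √659513 ≈ 862.10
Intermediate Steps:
P = -812 (P = 7*(-116) = -812)
c = 812 (c = -1*(-812) = 812)
D(T, S) = (84 + S)/(2*T) (D(T, S) = (84 + S)/((2*T)) = (84 + S)*(1/(2*T)) = (84 + S)/(2*T))
A(c, 13) + D(3, 216) = √(812² + 13²) + (½)*(84 + 216)/3 = √(659344 + 169) + (½)*(⅓)*300 = √659513 + 50 = 50 + √659513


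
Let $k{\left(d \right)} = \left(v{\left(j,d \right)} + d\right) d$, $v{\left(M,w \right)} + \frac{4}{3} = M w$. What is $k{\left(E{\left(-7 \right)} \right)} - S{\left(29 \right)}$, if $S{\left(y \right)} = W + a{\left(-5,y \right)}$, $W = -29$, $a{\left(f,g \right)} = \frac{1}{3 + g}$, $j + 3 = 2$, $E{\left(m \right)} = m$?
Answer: $\frac{3677}{96} \approx 38.302$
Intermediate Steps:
$j = -1$ ($j = -3 + 2 = -1$)
$v{\left(M,w \right)} = - \frac{4}{3} + M w$
$S{\left(y \right)} = -29 + \frac{1}{3 + y}$
$k{\left(d \right)} = - \frac{4 d}{3}$ ($k{\left(d \right)} = \left(\left(- \frac{4}{3} - d\right) + d\right) d = - \frac{4 d}{3}$)
$k{\left(E{\left(-7 \right)} \right)} - S{\left(29 \right)} = \left(- \frac{4}{3}\right) \left(-7\right) - \frac{-86 - 841}{3 + 29} = \frac{28}{3} - \frac{-86 - 841}{32} = \frac{28}{3} - \frac{1}{32} \left(-927\right) = \frac{28}{3} - - \frac{927}{32} = \frac{28}{3} + \frac{927}{32} = \frac{3677}{96}$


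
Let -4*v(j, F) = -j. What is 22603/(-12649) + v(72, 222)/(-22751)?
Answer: -73495505/41111057 ≈ -1.7877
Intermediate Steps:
v(j, F) = j/4 (v(j, F) = -(-1)*j/4 = j/4)
22603/(-12649) + v(72, 222)/(-22751) = 22603/(-12649) + ((1/4)*72)/(-22751) = 22603*(-1/12649) + 18*(-1/22751) = -3229/1807 - 18/22751 = -73495505/41111057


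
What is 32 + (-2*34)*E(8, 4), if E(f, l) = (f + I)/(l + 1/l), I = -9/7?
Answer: -528/7 ≈ -75.429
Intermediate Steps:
I = -9/7 (I = -9*1/7 = -9/7 ≈ -1.2857)
E(f, l) = (-9/7 + f)/(l + 1/l) (E(f, l) = (f - 9/7)/(l + 1/l) = (-9/7 + f)/(l + 1/l))
32 + (-2*34)*E(8, 4) = 32 + (-2*34)*((1/7)*4*(-9 + 7*8)/(1 + 4**2)) = 32 - 68*4*(-9 + 56)/(7*(1 + 16)) = 32 - 68*4*47/(7*17) = 32 - 68*188/119 = 32 - 752/7 = -528/7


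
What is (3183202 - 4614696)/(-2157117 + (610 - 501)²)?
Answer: 715747/1072618 ≈ 0.66729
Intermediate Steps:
(3183202 - 4614696)/(-2157117 + (610 - 501)²) = -1431494/(-2157117 + 109²) = -1431494/(-2157117 + 11881) = -1431494/(-2145236) = -1431494*(-1/2145236) = 715747/1072618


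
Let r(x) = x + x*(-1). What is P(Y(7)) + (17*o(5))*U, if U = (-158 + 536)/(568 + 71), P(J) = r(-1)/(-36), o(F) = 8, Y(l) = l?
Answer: 5712/71 ≈ 80.451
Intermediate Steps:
r(x) = 0 (r(x) = x - x = 0)
P(J) = 0 (P(J) = 0/(-36) = 0*(-1/36) = 0)
U = 42/71 (U = 378/639 = 378*(1/639) = 42/71 ≈ 0.59155)
P(Y(7)) + (17*o(5))*U = 0 + (17*8)*(42/71) = 0 + 136*(42/71) = 0 + 5712/71 = 5712/71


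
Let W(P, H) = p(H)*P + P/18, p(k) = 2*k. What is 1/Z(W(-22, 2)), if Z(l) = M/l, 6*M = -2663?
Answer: 1606/7989 ≈ 0.20103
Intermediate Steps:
M = -2663/6 (M = (⅙)*(-2663) = -2663/6 ≈ -443.83)
W(P, H) = P/18 + 2*H*P (W(P, H) = (2*H)*P + P/18 = 2*H*P + P*(1/18) = 2*H*P + P/18 = P/18 + 2*H*P)
Z(l) = -2663/(6*l)
1/Z(W(-22, 2)) = 1/(-2663*(-9/(11*(1 + 36*2)))/6) = 1/(-2663*(-9/(11*(1 + 72)))/6) = 1/(-2663/(6*((1/18)*(-22)*73))) = 1/(-2663/(6*(-803/9))) = 1/(-2663/6*(-9/803)) = 1/(7989/1606) = 1606/7989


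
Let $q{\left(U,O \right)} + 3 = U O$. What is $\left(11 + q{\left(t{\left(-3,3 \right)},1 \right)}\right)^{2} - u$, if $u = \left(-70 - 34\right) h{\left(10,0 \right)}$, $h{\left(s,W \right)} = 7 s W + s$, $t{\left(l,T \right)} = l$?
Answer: $1065$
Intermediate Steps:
$q{\left(U,O \right)} = -3 + O U$ ($q{\left(U,O \right)} = -3 + U O = -3 + O U$)
$h{\left(s,W \right)} = s + 7 W s$ ($h{\left(s,W \right)} = 7 W s + s = s + 7 W s$)
$u = -1040$ ($u = \left(-70 - 34\right) 10 \left(1 + 7 \cdot 0\right) = - 104 \cdot 10 \left(1 + 0\right) = - 104 \cdot 10 \cdot 1 = \left(-104\right) 10 = -1040$)
$\left(11 + q{\left(t{\left(-3,3 \right)},1 \right)}\right)^{2} - u = \left(11 + \left(-3 + 1 \left(-3\right)\right)\right)^{2} - -1040 = \left(11 - 6\right)^{2} + 1040 = 5^{2} + 1040 = 25 + 1040 = 1065$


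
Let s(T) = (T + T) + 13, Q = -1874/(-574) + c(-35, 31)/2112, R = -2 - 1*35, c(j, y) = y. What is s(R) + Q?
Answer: -34986943/606144 ≈ -57.721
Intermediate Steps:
R = -37 (R = -2 - 35 = -37)
Q = 1987841/606144 (Q = -1874/(-574) + 31/2112 = -1874*(-1/574) + 31*(1/2112) = 937/287 + 31/2112 = 1987841/606144 ≈ 3.2795)
s(T) = 13 + 2*T (s(T) = 2*T + 13 = 13 + 2*T)
s(R) + Q = (13 + 2*(-37)) + 1987841/606144 = (13 - 74) + 1987841/606144 = -61 + 1987841/606144 = -34986943/606144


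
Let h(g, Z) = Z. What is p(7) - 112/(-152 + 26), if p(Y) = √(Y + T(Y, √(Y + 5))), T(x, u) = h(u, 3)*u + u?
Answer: 8/9 + √(7 + 8*√3) ≈ 5.4558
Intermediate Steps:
T(x, u) = 4*u (T(x, u) = 3*u + u = 4*u)
p(Y) = √(Y + 4*√(5 + Y)) (p(Y) = √(Y + 4*√(Y + 5)) = √(Y + 4*√(5 + Y)))
p(7) - 112/(-152 + 26) = √(7 + 4*√(5 + 7)) - 112/(-152 + 26) = √(7 + 4*√12) - 112/(-126) = √(7 + 4*(2*√3)) - 112*(-1/126) = √(7 + 8*√3) + 8/9 = 8/9 + √(7 + 8*√3)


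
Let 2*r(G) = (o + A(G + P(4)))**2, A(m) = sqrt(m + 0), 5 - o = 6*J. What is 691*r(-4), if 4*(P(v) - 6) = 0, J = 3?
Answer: 118161/2 - 8983*sqrt(2) ≈ 46377.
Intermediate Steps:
P(v) = 6 (P(v) = 6 + (1/4)*0 = 6 + 0 = 6)
o = -13 (o = 5 - 6*3 = 5 - 1*18 = 5 - 18 = -13)
A(m) = sqrt(m)
r(G) = (-13 + sqrt(6 + G))**2/2 (r(G) = (-13 + sqrt(G + 6))**2/2 = (-13 + sqrt(6 + G))**2/2)
691*r(-4) = 691*((-13 + sqrt(6 - 4))**2/2) = 691*((-13 + sqrt(2))**2/2) = 691*(-13 + sqrt(2))**2/2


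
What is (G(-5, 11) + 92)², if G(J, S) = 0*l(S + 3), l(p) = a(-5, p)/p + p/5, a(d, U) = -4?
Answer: 8464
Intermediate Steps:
l(p) = -4/p + p/5
G(J, S) = 0 (G(J, S) = 0*(-4/(S + 3) + (S + 3)/5) = 0*(-4/(3 + S) + (3 + S)/5) = 0*(-4/(3 + S) + (⅗ + S/5)) = 0*(⅗ - 4/(3 + S) + S/5) = 0)
(G(-5, 11) + 92)² = (0 + 92)² = 92² = 8464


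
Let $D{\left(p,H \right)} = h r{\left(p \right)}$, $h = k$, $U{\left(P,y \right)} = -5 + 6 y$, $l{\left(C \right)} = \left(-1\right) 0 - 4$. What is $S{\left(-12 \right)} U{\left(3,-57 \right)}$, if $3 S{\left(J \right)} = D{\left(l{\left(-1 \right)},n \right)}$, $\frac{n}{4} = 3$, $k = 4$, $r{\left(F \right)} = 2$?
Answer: $- \frac{2776}{3} \approx -925.33$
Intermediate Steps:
$l{\left(C \right)} = -4$ ($l{\left(C \right)} = 0 - 4 = -4$)
$n = 12$ ($n = 4 \cdot 3 = 12$)
$h = 4$
$D{\left(p,H \right)} = 8$ ($D{\left(p,H \right)} = 4 \cdot 2 = 8$)
$S{\left(J \right)} = \frac{8}{3}$ ($S{\left(J \right)} = \frac{1}{3} \cdot 8 = \frac{8}{3}$)
$S{\left(-12 \right)} U{\left(3,-57 \right)} = \frac{8 \left(-5 + 6 \left(-57\right)\right)}{3} = \frac{8 \left(-5 - 342\right)}{3} = \frac{8}{3} \left(-347\right) = - \frac{2776}{3}$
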